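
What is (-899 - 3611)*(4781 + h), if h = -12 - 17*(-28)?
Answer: -23654950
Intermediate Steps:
h = 464 (h = -12 + 476 = 464)
(-899 - 3611)*(4781 + h) = (-899 - 3611)*(4781 + 464) = -4510*5245 = -23654950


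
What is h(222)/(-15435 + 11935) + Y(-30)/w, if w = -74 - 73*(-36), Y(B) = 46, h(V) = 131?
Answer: -86787/4469500 ≈ -0.019418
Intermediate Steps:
w = 2554 (w = -74 + 2628 = 2554)
h(222)/(-15435 + 11935) + Y(-30)/w = 131/(-15435 + 11935) + 46/2554 = 131/(-3500) + 46*(1/2554) = 131*(-1/3500) + 23/1277 = -131/3500 + 23/1277 = -86787/4469500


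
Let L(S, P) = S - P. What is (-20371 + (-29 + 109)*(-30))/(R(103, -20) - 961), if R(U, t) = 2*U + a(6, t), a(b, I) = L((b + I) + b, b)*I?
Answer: 22771/475 ≈ 47.939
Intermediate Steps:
a(b, I) = I*(I + b) (a(b, I) = (((b + I) + b) - b)*I = (((I + b) + b) - b)*I = ((I + 2*b) - b)*I = (I + b)*I = I*(I + b))
R(U, t) = 2*U + t*(6 + t) (R(U, t) = 2*U + t*(t + 6) = 2*U + t*(6 + t))
(-20371 + (-29 + 109)*(-30))/(R(103, -20) - 961) = (-20371 + (-29 + 109)*(-30))/((2*103 - 20*(6 - 20)) - 961) = (-20371 + 80*(-30))/((206 - 20*(-14)) - 961) = (-20371 - 2400)/((206 + 280) - 961) = -22771/(486 - 961) = -22771/(-475) = -22771*(-1/475) = 22771/475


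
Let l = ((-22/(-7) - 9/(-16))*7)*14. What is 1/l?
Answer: 8/2905 ≈ 0.0027539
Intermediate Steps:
l = 2905/8 (l = ((-22*(-⅐) - 9*(-1/16))*7)*14 = ((22/7 + 9/16)*7)*14 = ((415/112)*7)*14 = (415/16)*14 = 2905/8 ≈ 363.13)
1/l = 1/(2905/8) = 8/2905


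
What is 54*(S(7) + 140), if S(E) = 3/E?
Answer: 53082/7 ≈ 7583.1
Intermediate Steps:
54*(S(7) + 140) = 54*(3/7 + 140) = 54*(983/7) = 53082/7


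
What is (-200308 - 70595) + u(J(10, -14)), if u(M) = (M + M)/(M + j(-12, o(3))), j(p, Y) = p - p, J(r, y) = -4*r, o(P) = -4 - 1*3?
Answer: -270901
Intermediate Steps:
o(P) = -7 (o(P) = -4 - 3 = -7)
j(p, Y) = 0
u(M) = 2 (u(M) = (M + M)/(M + 0) = (2*M)/M = 2)
(-200308 - 70595) + u(J(10, -14)) = (-200308 - 70595) + 2 = -270903 + 2 = -270901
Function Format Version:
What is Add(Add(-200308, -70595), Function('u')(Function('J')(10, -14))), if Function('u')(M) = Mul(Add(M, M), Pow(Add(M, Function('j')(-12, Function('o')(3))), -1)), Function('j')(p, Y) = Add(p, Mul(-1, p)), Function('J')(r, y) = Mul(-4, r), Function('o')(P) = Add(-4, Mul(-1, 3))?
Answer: -270901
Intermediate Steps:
Function('o')(P) = -7 (Function('o')(P) = Add(-4, -3) = -7)
Function('j')(p, Y) = 0
Function('u')(M) = 2 (Function('u')(M) = Mul(Add(M, M), Pow(Add(M, 0), -1)) = Mul(Mul(2, M), Pow(M, -1)) = 2)
Add(Add(-200308, -70595), Function('u')(Function('J')(10, -14))) = Add(Add(-200308, -70595), 2) = Add(-270903, 2) = -270901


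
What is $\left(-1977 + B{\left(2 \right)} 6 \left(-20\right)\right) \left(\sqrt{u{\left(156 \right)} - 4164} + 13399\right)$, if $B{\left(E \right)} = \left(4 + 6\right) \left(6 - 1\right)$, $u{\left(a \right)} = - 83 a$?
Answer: $-106883823 - 15954 i \sqrt{4278} \approx -1.0688 \cdot 10^{8} - 1.0435 \cdot 10^{6} i$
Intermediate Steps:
$B{\left(E \right)} = 50$ ($B{\left(E \right)} = 10 \cdot 5 = 50$)
$\left(-1977 + B{\left(2 \right)} 6 \left(-20\right)\right) \left(\sqrt{u{\left(156 \right)} - 4164} + 13399\right) = \left(-1977 + 50 \cdot 6 \left(-20\right)\right) \left(\sqrt{\left(-83\right) 156 - 4164} + 13399\right) = \left(-1977 + 300 \left(-20\right)\right) \left(\sqrt{-12948 - 4164} + 13399\right) = \left(-1977 - 6000\right) \left(\sqrt{-17112} + 13399\right) = - 7977 \left(2 i \sqrt{4278} + 13399\right) = - 7977 \left(13399 + 2 i \sqrt{4278}\right) = -106883823 - 15954 i \sqrt{4278}$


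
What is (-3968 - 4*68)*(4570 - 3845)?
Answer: -3074000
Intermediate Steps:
(-3968 - 4*68)*(4570 - 3845) = (-3968 - 272)*725 = -4240*725 = -3074000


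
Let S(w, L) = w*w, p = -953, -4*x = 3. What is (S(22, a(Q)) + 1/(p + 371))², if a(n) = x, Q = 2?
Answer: 79347565969/338724 ≈ 2.3425e+5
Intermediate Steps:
x = -¾ (x = -¼*3 = -¾ ≈ -0.75000)
a(n) = -¾
S(w, L) = w²
(S(22, a(Q)) + 1/(p + 371))² = (22² + 1/(-953 + 371))² = (484 + 1/(-582))² = (484 - 1/582)² = (281687/582)² = 79347565969/338724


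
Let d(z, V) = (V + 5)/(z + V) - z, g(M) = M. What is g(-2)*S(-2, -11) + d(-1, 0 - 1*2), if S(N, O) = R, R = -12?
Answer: 24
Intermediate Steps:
S(N, O) = -12
d(z, V) = -z + (5 + V)/(V + z) (d(z, V) = (5 + V)/(V + z) - z = -z + (5 + V)/(V + z))
g(-2)*S(-2, -11) + d(-1, 0 - 1*2) = -2*(-12) + (5 + (0 - 1*2) - 1*(-1)² - 1*(0 - 1*2)*(-1))/((0 - 1*2) - 1) = 24 + (5 + (0 - 2) - 1*1 - 1*(0 - 2)*(-1))/((0 - 2) - 1) = 24 + (5 - 2 - 1 - 1*(-2)*(-1))/(-2 - 1) = 24 + (5 - 2 - 1 - 2)/(-3) = 24 - ⅓*0 = 24 + 0 = 24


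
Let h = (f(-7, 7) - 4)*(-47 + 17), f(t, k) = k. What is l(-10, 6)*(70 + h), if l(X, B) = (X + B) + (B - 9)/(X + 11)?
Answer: 140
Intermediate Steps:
l(X, B) = B + X + (-9 + B)/(11 + X) (l(X, B) = (B + X) + (-9 + B)/(11 + X) = B + X + (-9 + B)/(11 + X))
h = -90 (h = (7 - 4)*(-47 + 17) = 3*(-30) = -90)
l(-10, 6)*(70 + h) = ((-9 + (-10)² + 11*(-10) + 12*6 + 6*(-10))/(11 - 10))*(70 - 90) = ((-9 + 100 - 110 + 72 - 60)/1)*(-20) = (1*(-7))*(-20) = -7*(-20) = 140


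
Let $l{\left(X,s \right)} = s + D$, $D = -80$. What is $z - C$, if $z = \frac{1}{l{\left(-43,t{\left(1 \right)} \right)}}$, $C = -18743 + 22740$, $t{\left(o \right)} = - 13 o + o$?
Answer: $- \frac{367725}{92} \approx -3997.0$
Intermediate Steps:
$t{\left(o \right)} = - 12 o$
$l{\left(X,s \right)} = -80 + s$ ($l{\left(X,s \right)} = s - 80 = -80 + s$)
$C = 3997$
$z = - \frac{1}{92}$ ($z = \frac{1}{-80 - 12} = \frac{1}{-92} = - \frac{1}{92} \approx -0.01087$)
$z - C = - \frac{1}{92} - 3997 = - \frac{367725}{92}$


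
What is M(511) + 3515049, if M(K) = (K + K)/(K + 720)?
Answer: 4327026341/1231 ≈ 3.5150e+6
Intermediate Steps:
M(K) = 2*K/(720 + K) (M(K) = (2*K)/(720 + K) = 2*K/(720 + K))
M(511) + 3515049 = 2*511/(720 + 511) + 3515049 = 2*511/1231 + 3515049 = 2*511*(1/1231) + 3515049 = 1022/1231 + 3515049 = 4327026341/1231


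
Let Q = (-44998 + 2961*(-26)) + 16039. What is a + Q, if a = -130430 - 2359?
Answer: -238734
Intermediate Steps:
Q = -105945 (Q = (-44998 - 76986) + 16039 = -121984 + 16039 = -105945)
a = -132789
a + Q = -132789 - 105945 = -238734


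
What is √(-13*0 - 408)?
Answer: 2*I*√102 ≈ 20.199*I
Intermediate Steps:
√(-13*0 - 408) = √(0 - 408) = √(-408) = 2*I*√102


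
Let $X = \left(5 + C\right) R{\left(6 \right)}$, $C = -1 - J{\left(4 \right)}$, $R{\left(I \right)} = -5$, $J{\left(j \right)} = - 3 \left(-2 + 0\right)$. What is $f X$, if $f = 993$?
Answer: $9930$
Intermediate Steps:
$J{\left(j \right)} = 6$ ($J{\left(j \right)} = \left(-3\right) \left(-2\right) = 6$)
$C = -7$ ($C = -1 - 6 = -7$)
$X = 10$ ($X = \left(5 - 7\right) \left(-5\right) = \left(-2\right) \left(-5\right) = 10$)
$f X = 993 \cdot 10 = 9930$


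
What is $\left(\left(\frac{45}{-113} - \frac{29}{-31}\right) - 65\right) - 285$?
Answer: $- \frac{1224168}{3503} \approx -349.46$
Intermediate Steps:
$\left(\left(\frac{45}{-113} - \frac{29}{-31}\right) - 65\right) - 285 = \left(\left(45 \left(- \frac{1}{113}\right) - - \frac{29}{31}\right) - 65\right) - 285 = \left(\left(- \frac{45}{113} + \frac{29}{31}\right) - 65\right) - 285 = \left(\frac{1882}{3503} - 65\right) - 285 = - \frac{225813}{3503} - 285 = - \frac{1224168}{3503}$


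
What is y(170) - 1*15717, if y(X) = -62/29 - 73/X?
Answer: -77497467/4930 ≈ -15720.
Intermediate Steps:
y(X) = -62/29 - 73/X (y(X) = -62*1/29 - 73/X = -62/29 - 73/X)
y(170) - 1*15717 = (-62/29 - 73/170) - 1*15717 = (-62/29 - 73*1/170) - 15717 = (-62/29 - 73/170) - 15717 = -12657/4930 - 15717 = -77497467/4930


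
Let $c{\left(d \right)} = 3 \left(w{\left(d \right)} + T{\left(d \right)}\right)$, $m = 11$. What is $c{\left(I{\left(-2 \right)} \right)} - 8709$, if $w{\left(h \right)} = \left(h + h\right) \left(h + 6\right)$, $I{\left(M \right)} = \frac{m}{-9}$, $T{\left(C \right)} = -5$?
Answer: $- \frac{236494}{27} \approx -8759.0$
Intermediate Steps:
$I{\left(M \right)} = - \frac{11}{9}$ ($I{\left(M \right)} = \frac{11}{-9} = 11 \left(- \frac{1}{9}\right) = - \frac{11}{9}$)
$w{\left(h \right)} = 2 h \left(6 + h\right)$
$c{\left(d \right)} = -15 + 6 d \left(6 + d\right)$ ($c{\left(d \right)} = 3 \left(2 d \left(6 + d\right) - 5\right) = 3 \left(-5 + 2 d \left(6 + d\right)\right) = -15 + 6 d \left(6 + d\right)$)
$c{\left(I{\left(-2 \right)} \right)} - 8709 = \left(-15 + 6 \left(- \frac{11}{9}\right) \left(6 - \frac{11}{9}\right)\right) - 8709 = \left(-15 + 6 \left(- \frac{11}{9}\right) \frac{43}{9}\right) - 8709 = \left(-15 - \frac{946}{27}\right) - 8709 = - \frac{1351}{27} - 8709 = - \frac{236494}{27}$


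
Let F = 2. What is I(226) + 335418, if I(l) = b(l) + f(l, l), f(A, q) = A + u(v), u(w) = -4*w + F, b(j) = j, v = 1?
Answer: 335868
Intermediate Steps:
u(w) = 2 - 4*w (u(w) = -4*w + 2 = 2 - 4*w)
f(A, q) = -2 + A (f(A, q) = A + (2 - 4*1) = A + (2 - 4) = A - 2 = -2 + A)
I(l) = -2 + 2*l (I(l) = l + (-2 + l) = -2 + 2*l)
I(226) + 335418 = (-2 + 2*226) + 335418 = (-2 + 452) + 335418 = 450 + 335418 = 335868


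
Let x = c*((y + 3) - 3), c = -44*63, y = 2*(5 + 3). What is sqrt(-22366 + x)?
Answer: I*sqrt(66718) ≈ 258.3*I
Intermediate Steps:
y = 16 (y = 2*8 = 16)
c = -2772 (c = -4*693 = -2772)
x = -44352 (x = -2772*((16 + 3) - 3) = -2772*(19 - 3) = -2772*16 = -44352)
sqrt(-22366 + x) = sqrt(-22366 - 44352) = sqrt(-66718) = I*sqrt(66718)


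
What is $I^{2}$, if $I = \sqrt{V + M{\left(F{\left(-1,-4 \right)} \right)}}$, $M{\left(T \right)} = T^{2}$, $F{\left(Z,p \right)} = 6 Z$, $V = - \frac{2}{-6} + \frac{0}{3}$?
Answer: $\frac{109}{3} \approx 36.333$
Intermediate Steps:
$V = \frac{1}{3}$ ($V = \left(-2\right) \left(- \frac{1}{6}\right) + 0 \cdot \frac{1}{3} = \frac{1}{3} + 0 = \frac{1}{3} \approx 0.33333$)
$I = \frac{\sqrt{327}}{3}$ ($I = \sqrt{\frac{1}{3} + \left(6 \left(-1\right)\right)^{2}} = \sqrt{\frac{1}{3} + \left(-6\right)^{2}} = \sqrt{\frac{1}{3} + 36} = \sqrt{\frac{109}{3}} = \frac{\sqrt{327}}{3} \approx 6.0277$)
$I^{2} = \left(\frac{\sqrt{327}}{3}\right)^{2} = \frac{109}{3}$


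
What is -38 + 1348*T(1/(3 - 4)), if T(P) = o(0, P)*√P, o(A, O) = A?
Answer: -38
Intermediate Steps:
T(P) = 0 (T(P) = 0*√P = 0)
-38 + 1348*T(1/(3 - 4)) = -38 + 1348*0 = -38 + 0 = -38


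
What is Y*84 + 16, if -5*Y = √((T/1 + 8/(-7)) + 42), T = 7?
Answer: 16 - 12*√2345/5 ≈ -100.22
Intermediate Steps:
Y = -√2345/35 (Y = -√((7/1 + 8/(-7)) + 42)/5 = -√((7*1 + 8*(-⅐)) + 42)/5 = -√((7 - 8/7) + 42)/5 = -√(41/7 + 42)/5 = -√2345/35 ≈ -1.3836)
Y*84 + 16 = -√2345/35*84 + 16 = -12*√2345/5 + 16 = 16 - 12*√2345/5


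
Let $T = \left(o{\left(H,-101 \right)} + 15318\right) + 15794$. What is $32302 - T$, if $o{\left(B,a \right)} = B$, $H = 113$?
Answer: $1077$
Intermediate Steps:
$T = 31225$ ($T = \left(113 + 15318\right) + 15794 = 15431 + 15794 = 31225$)
$32302 - T = 32302 - 31225 = 1077$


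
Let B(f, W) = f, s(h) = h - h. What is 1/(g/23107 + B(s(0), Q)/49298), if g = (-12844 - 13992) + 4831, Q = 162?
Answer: -23107/22005 ≈ -1.0501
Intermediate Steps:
s(h) = 0
g = -22005 (g = -26836 + 4831 = -22005)
1/(g/23107 + B(s(0), Q)/49298) = 1/(-22005/23107 + 0/49298) = 1/(-22005*1/23107 + 0*(1/49298)) = 1/(-22005/23107 + 0) = 1/(-22005/23107) = -23107/22005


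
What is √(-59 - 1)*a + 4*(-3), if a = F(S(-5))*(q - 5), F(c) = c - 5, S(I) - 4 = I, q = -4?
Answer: -12 + 108*I*√15 ≈ -12.0 + 418.28*I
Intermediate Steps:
S(I) = 4 + I
F(c) = -5 + c
a = 54 (a = (-5 + (4 - 5))*(-4 - 5) = (-5 - 1)*(-9) = -6*(-9) = 54)
√(-59 - 1)*a + 4*(-3) = √(-59 - 1)*54 + 4*(-3) = √(-60)*54 - 12 = (2*I*√15)*54 - 12 = 108*I*√15 - 12 = -12 + 108*I*√15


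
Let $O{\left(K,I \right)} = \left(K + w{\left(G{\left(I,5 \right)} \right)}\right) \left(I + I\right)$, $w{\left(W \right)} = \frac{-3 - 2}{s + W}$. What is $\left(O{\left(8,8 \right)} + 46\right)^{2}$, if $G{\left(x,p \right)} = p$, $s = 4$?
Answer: $\frac{2208196}{81} \approx 27262.0$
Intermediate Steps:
$w{\left(W \right)} = - \frac{5}{4 + W}$ ($w{\left(W \right)} = \frac{-3 - 2}{4 + W} = - \frac{5}{4 + W}$)
$O{\left(K,I \right)} = 2 I \left(- \frac{5}{9} + K\right)$ ($O{\left(K,I \right)} = \left(K - \frac{5}{4 + 5}\right) \left(I + I\right) = \left(K - \frac{5}{9}\right) 2 I = \left(- \frac{5}{9} + K\right) 2 I = 2 I \left(- \frac{5}{9} + K\right)$)
$\left(O{\left(8,8 \right)} + 46\right)^{2} = \left(\frac{2}{9} \cdot 8 \left(-5 + 9 \cdot 8\right) + 46\right)^{2} = \left(\frac{2}{9} \cdot 8 \left(-5 + 72\right) + 46\right)^{2} = \left(\frac{2}{9} \cdot 8 \cdot 67 + 46\right)^{2} = \left(\frac{1072}{9} + 46\right)^{2} = \left(\frac{1486}{9}\right)^{2} = \frac{2208196}{81}$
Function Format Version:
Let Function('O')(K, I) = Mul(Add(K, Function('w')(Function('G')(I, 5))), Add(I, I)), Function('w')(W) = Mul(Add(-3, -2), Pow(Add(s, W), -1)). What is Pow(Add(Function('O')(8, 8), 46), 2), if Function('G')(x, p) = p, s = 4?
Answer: Rational(2208196, 81) ≈ 27262.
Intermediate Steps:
Function('w')(W) = Mul(-5, Pow(Add(4, W), -1)) (Function('w')(W) = Mul(Add(-3, -2), Pow(Add(4, W), -1)) = Mul(-5, Pow(Add(4, W), -1)))
Function('O')(K, I) = Mul(2, I, Add(Rational(-5, 9), K)) (Function('O')(K, I) = Mul(Add(K, Mul(-5, Pow(Add(4, 5), -1))), Add(I, I)) = Mul(Add(K, Mul(-5, Pow(9, -1))), Mul(2, I)) = Mul(Add(K, Mul(-5, Rational(1, 9))), Mul(2, I)) = Mul(Add(K, Rational(-5, 9)), Mul(2, I)) = Mul(Add(Rational(-5, 9), K), Mul(2, I)) = Mul(2, I, Add(Rational(-5, 9), K)))
Pow(Add(Function('O')(8, 8), 46), 2) = Pow(Add(Mul(Rational(2, 9), 8, Add(-5, Mul(9, 8))), 46), 2) = Pow(Add(Mul(Rational(2, 9), 8, Add(-5, 72)), 46), 2) = Pow(Add(Mul(Rational(2, 9), 8, 67), 46), 2) = Pow(Add(Rational(1072, 9), 46), 2) = Pow(Rational(1486, 9), 2) = Rational(2208196, 81)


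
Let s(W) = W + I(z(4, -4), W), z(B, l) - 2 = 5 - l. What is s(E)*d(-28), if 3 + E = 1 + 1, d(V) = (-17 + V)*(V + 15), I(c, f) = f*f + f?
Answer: -585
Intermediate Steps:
z(B, l) = 7 - l (z(B, l) = 2 + (5 - l) = 7 - l)
I(c, f) = f + f² (I(c, f) = f² + f = f + f²)
d(V) = (-17 + V)*(15 + V)
E = -1 (E = -3 + (1 + 1) = -3 + 2 = -1)
s(W) = W + W*(1 + W)
s(E)*d(-28) = (-(2 - 1))*(-255 + (-28)² - 2*(-28)) = (-1*1)*(-255 + 784 + 56) = -1*585 = -585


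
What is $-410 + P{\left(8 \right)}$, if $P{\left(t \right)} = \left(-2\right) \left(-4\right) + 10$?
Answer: $-392$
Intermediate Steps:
$P{\left(t \right)} = 18$ ($P{\left(t \right)} = 8 + 10 = 18$)
$-410 + P{\left(8 \right)} = -410 + 18 = -392$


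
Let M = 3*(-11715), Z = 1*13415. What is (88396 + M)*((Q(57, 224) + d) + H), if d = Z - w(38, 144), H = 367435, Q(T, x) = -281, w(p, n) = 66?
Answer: 20262165253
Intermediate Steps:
Z = 13415
d = 13349 (d = 13415 - 1*66 = 13415 - 66 = 13349)
M = -35145
(88396 + M)*((Q(57, 224) + d) + H) = (88396 - 35145)*((-281 + 13349) + 367435) = 53251*(13068 + 367435) = 53251*380503 = 20262165253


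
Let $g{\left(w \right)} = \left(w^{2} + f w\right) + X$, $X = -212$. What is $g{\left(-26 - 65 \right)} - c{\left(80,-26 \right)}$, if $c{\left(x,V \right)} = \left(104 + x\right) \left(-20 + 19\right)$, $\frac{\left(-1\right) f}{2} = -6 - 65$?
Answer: $-4669$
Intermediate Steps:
$f = 142$ ($f = - 2 \left(-6 - 65\right) = \left(-2\right) \left(-71\right) = 142$)
$g{\left(w \right)} = -212 + w^{2} + 142 w$ ($g{\left(w \right)} = \left(w^{2} + 142 w\right) - 212 = -212 + w^{2} + 142 w$)
$c{\left(x,V \right)} = -104 - x$ ($c{\left(x,V \right)} = \left(104 + x\right) \left(-1\right) = -104 - x$)
$g{\left(-26 - 65 \right)} - c{\left(80,-26 \right)} = \left(-212 + \left(-26 - 65\right)^{2} + 142 \left(-26 - 65\right)\right) - \left(-104 - 80\right) = \left(-212 + \left(-91\right)^{2} + 142 \left(-91\right)\right) - -184 = \left(-212 + 8281 - 12922\right) + 184 = -4853 + 184 = -4669$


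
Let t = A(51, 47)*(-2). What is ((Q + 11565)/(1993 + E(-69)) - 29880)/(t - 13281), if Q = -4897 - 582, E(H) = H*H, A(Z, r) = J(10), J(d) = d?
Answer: 100901717/44917477 ≈ 2.2464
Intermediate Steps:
A(Z, r) = 10
E(H) = H²
Q = -5479
t = -20 (t = 10*(-2) = -20)
((Q + 11565)/(1993 + E(-69)) - 29880)/(t - 13281) = ((-5479 + 11565)/(1993 + (-69)²) - 29880)/(-20 - 13281) = (6086/(1993 + 4761) - 29880)/(-13301) = (6086/6754 - 29880)*(-1/13301) = (6086*(1/6754) - 29880)*(-1/13301) = (3043/3377 - 29880)*(-1/13301) = -100901717/3377*(-1/13301) = 100901717/44917477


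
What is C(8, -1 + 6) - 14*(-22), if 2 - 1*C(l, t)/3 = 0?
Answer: 314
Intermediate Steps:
C(l, t) = 6 (C(l, t) = 6 - 3*0 = 6 + 0 = 6)
C(8, -1 + 6) - 14*(-22) = 6 - 14*(-22) = 6 + 308 = 314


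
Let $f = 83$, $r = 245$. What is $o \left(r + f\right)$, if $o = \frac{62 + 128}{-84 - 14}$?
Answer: $- \frac{31160}{49} \approx -635.92$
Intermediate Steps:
$o = - \frac{95}{49}$ ($o = \frac{190}{-98} = 190 \left(- \frac{1}{98}\right) = - \frac{95}{49} \approx -1.9388$)
$o \left(r + f\right) = - \frac{95 \left(245 + 83\right)}{49} = \left(- \frac{95}{49}\right) 328 = - \frac{31160}{49}$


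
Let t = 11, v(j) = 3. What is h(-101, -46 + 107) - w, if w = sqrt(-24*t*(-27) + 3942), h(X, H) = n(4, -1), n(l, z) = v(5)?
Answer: 3 - 3*sqrt(1230) ≈ -102.21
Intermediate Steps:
n(l, z) = 3
h(X, H) = 3
w = 3*sqrt(1230) (w = sqrt(-24*11*(-27) + 3942) = sqrt(-264*(-27) + 3942) = sqrt(7128 + 3942) = sqrt(11070) = 3*sqrt(1230) ≈ 105.21)
h(-101, -46 + 107) - w = 3 - 3*sqrt(1230)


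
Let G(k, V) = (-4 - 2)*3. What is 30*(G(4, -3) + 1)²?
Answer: 8670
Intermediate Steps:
G(k, V) = -18 (G(k, V) = -6*3 = -18)
30*(G(4, -3) + 1)² = 30*(-18 + 1)² = 30*(-17)² = 30*289 = 8670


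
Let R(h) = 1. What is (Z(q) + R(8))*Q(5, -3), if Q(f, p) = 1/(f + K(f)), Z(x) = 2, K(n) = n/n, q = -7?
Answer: ½ ≈ 0.50000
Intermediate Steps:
K(n) = 1
Q(f, p) = 1/(1 + f) (Q(f, p) = 1/(f + 1) = 1/(1 + f))
(Z(q) + R(8))*Q(5, -3) = (2 + 1)/(1 + 5) = 3/6 = 3*(⅙) = ½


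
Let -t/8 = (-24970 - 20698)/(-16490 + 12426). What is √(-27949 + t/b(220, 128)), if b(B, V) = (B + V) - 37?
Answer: 13*I*√257995588910/39497 ≈ 167.18*I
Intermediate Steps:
t = -11417/127 (t = -8*(-24970 - 20698)/(-16490 + 12426) = -(-365344)/(-4064) = -(-365344)*(-1)/4064 = -8*11417/1016 = -11417/127 ≈ -89.898)
b(B, V) = -37 + B + V
√(-27949 + t/b(220, 128)) = √(-27949 - 11417/(127*(-37 + 220 + 128))) = √(-27949 - 11417/127/311) = √(-27949 - 11417/127*1/311) = √(-27949 - 11417/39497) = √(-1103913070/39497) = 13*I*√257995588910/39497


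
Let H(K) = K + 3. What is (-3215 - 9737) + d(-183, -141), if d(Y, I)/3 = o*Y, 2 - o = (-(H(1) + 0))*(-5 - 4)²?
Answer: -191926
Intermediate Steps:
H(K) = 3 + K
o = 326 (o = 2 - (-((3 + 1) + 0))*(-5 - 4)² = 2 - (-(4 + 0))*(-9)² = 2 - (-1*4)*81 = 2 - (-4)*81 = 2 - 1*(-324) = 2 + 324 = 326)
d(Y, I) = 978*Y (d(Y, I) = 3*(326*Y) = 978*Y)
(-3215 - 9737) + d(-183, -141) = (-3215 - 9737) + 978*(-183) = -12952 - 178974 = -191926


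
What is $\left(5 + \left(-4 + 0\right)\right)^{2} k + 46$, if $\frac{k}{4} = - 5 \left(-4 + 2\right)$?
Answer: $86$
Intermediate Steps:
$k = 40$ ($k = 4 \left(- 5 \left(-4 + 2\right)\right) = 4 \left(\left(-5\right) \left(-2\right)\right) = 4 \cdot 10 = 40$)
$\left(5 + \left(-4 + 0\right)\right)^{2} k + 46 = \left(5 + \left(-4 + 0\right)\right)^{2} \cdot 40 + 46 = \left(5 - 4\right)^{2} \cdot 40 + 46 = 1^{2} \cdot 40 + 46 = 1 \cdot 40 + 46 = 40 + 46 = 86$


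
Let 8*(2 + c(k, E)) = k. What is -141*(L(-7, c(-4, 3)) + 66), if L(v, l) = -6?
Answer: -8460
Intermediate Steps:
c(k, E) = -2 + k/8
-141*(L(-7, c(-4, 3)) + 66) = -141*(-6 + 66) = -141*60 = -8460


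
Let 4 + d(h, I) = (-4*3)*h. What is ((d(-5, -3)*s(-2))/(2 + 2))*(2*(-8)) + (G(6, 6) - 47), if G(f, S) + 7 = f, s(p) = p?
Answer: 400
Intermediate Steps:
G(f, S) = -7 + f
d(h, I) = -4 - 12*h (d(h, I) = -4 + (-4*3)*h = -4 - 12*h)
((d(-5, -3)*s(-2))/(2 + 2))*(2*(-8)) + (G(6, 6) - 47) = (((-4 - 12*(-5))*(-2))/(2 + 2))*(2*(-8)) + ((-7 + 6) - 47) = (((-4 + 60)*(-2))/4)*(-16) + (-1 - 47) = ((56*(-2))*(1/4))*(-16) - 48 = -112*1/4*(-16) - 48 = -28*(-16) - 48 = 448 - 48 = 400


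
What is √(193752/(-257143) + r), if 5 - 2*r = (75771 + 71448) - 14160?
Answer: I*√4398982872935159/257143 ≈ 257.93*I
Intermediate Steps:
r = -66527 (r = 5/2 - ((75771 + 71448) - 14160)/2 = 5/2 - (147219 - 14160)/2 = 5/2 - ½*133059 = 5/2 - 133059/2 = -66527)
√(193752/(-257143) + r) = √(193752/(-257143) - 66527) = √(193752*(-1/257143) - 66527) = √(-193752/257143 - 66527) = √(-17107146113/257143) = I*√4398982872935159/257143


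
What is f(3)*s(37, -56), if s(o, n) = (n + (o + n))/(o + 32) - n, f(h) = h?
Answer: 3789/23 ≈ 164.74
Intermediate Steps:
s(o, n) = -n + (o + 2*n)/(32 + o) (s(o, n) = (n + (n + o))/(32 + o) - n = (o + 2*n)/(32 + o) - n = -n + (o + 2*n)/(32 + o))
f(3)*s(37, -56) = 3*((37 - 30*(-56) - 1*(-56)*37)/(32 + 37)) = 3*((37 + 1680 + 2072)/69) = 3*((1/69)*3789) = 3*(1263/23) = 3789/23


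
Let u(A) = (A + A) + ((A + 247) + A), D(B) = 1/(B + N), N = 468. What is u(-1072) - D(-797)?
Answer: -1329488/329 ≈ -4041.0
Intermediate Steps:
D(B) = 1/(468 + B) (D(B) = 1/(B + 468) = 1/(468 + B))
u(A) = 247 + 4*A (u(A) = 2*A + ((247 + A) + A) = 2*A + (247 + 2*A) = 247 + 4*A)
u(-1072) - D(-797) = (247 + 4*(-1072)) - 1/(468 - 797) = (247 - 4288) - 1/(-329) = -4041 - 1*(-1/329) = -4041 + 1/329 = -1329488/329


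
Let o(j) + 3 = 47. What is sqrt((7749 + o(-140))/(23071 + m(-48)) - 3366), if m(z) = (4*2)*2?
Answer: I*sqrt(1793930292263)/23087 ≈ 58.014*I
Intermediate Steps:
m(z) = 16 (m(z) = 8*2 = 16)
o(j) = 44 (o(j) = -3 + 47 = 44)
sqrt((7749 + o(-140))/(23071 + m(-48)) - 3366) = sqrt((7749 + 44)/(23071 + 16) - 3366) = sqrt(7793/23087 - 3366) = sqrt(-77703049/23087) = I*sqrt(1793930292263)/23087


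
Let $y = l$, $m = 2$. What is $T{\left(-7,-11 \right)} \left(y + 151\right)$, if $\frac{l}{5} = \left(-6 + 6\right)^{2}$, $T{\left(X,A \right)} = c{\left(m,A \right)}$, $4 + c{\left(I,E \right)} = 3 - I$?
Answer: $-453$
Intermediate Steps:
$c{\left(I,E \right)} = -1 - I$ ($c{\left(I,E \right)} = -4 - \left(-3 + I\right) = -1 - I$)
$T{\left(X,A \right)} = -3$ ($T{\left(X,A \right)} = -1 - 2 = -3$)
$l = 0$ ($l = 5 \left(-6 + 6\right)^{2} = 5 \cdot 0^{2} = 5 \cdot 0 = 0$)
$y = 0$
$T{\left(-7,-11 \right)} \left(y + 151\right) = - 3 \left(0 + 151\right) = \left(-3\right) 151 = -453$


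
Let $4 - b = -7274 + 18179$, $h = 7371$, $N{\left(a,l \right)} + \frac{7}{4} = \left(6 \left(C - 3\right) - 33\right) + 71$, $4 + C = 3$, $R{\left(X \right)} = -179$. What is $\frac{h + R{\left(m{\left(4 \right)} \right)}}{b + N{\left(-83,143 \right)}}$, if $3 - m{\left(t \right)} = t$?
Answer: $- \frac{928}{1405} \approx -0.6605$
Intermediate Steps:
$m{\left(t \right)} = 3 - t$
$C = -1$ ($C = -4 + 3 = -1$)
$N{\left(a,l \right)} = \frac{49}{4}$ ($N{\left(a,l \right)} = - \frac{7}{4} + \left(\left(6 \left(-1 - 3\right) - 33\right) + 71\right) = - \frac{7}{4} + \left(\left(6 \left(-4\right) - 33\right) + 71\right) = - \frac{7}{4} + \left(\left(-24 - 33\right) + 71\right) = - \frac{7}{4} + \left(-57 + 71\right) = - \frac{7}{4} + 14 = \frac{49}{4}$)
$b = -10901$ ($b = 4 - \left(-7274 + 18179\right) = 4 - 10905 = -10901$)
$\frac{h + R{\left(m{\left(4 \right)} \right)}}{b + N{\left(-83,143 \right)}} = \frac{7371 - 179}{-10901 + \frac{49}{4}} = \frac{7192}{- \frac{43555}{4}} = 7192 \left(- \frac{4}{43555}\right) = - \frac{928}{1405}$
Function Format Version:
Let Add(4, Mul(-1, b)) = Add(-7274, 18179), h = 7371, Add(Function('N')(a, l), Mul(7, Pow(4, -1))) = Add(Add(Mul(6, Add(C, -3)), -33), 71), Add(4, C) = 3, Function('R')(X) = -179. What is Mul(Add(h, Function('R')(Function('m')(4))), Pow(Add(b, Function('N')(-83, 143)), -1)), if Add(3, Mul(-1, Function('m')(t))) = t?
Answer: Rational(-928, 1405) ≈ -0.66050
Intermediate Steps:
Function('m')(t) = Add(3, Mul(-1, t))
C = -1 (C = Add(-4, 3) = -1)
Function('N')(a, l) = Rational(49, 4) (Function('N')(a, l) = Add(Rational(-7, 4), Add(Add(Mul(6, Add(-1, -3)), -33), 71)) = Add(Rational(-7, 4), Add(Add(Mul(6, -4), -33), 71)) = Add(Rational(-7, 4), Add(Add(-24, -33), 71)) = Add(Rational(-7, 4), Add(-57, 71)) = Add(Rational(-7, 4), 14) = Rational(49, 4))
b = -10901 (b = Add(4, Mul(-1, Add(-7274, 18179))) = Add(4, Mul(-1, 10905)) = Add(4, -10905) = -10901)
Mul(Add(h, Function('R')(Function('m')(4))), Pow(Add(b, Function('N')(-83, 143)), -1)) = Mul(Add(7371, -179), Pow(Add(-10901, Rational(49, 4)), -1)) = Mul(7192, Pow(Rational(-43555, 4), -1)) = Mul(7192, Rational(-4, 43555)) = Rational(-928, 1405)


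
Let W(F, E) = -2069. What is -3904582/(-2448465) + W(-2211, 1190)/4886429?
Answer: 19074396843593/11964250381485 ≈ 1.5943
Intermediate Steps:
-3904582/(-2448465) + W(-2211, 1190)/4886429 = -3904582/(-2448465) - 2069/4886429 = -3904582*(-1/2448465) - 2069*1/4886429 = 3904582/2448465 - 2069/4886429 = 19074396843593/11964250381485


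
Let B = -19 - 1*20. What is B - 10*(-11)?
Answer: 71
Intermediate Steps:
B = -39 (B = -19 - 20 = -39)
B - 10*(-11) = -39 - 10*(-11) = -39 + 110 = 71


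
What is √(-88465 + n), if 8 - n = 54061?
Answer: I*√142518 ≈ 377.52*I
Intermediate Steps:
n = -54053 (n = 8 - 1*54061 = 8 - 54061 = -54053)
√(-88465 + n) = √(-88465 - 54053) = √(-142518) = I*√142518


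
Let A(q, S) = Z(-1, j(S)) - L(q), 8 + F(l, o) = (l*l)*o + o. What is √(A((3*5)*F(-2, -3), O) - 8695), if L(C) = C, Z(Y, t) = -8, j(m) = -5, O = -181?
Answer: I*√8358 ≈ 91.422*I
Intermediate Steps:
F(l, o) = -8 + o + o*l² (F(l, o) = -8 + ((l*l)*o + o) = -8 + (l²*o + o) = -8 + (o*l² + o) = -8 + (o + o*l²) = -8 + o + o*l²)
A(q, S) = -8 - q
√(A((3*5)*F(-2, -3), O) - 8695) = √((-8 - 3*5*(-8 - 3 - 3*(-2)²)) - 8695) = √((-8 - 15*(-8 - 3 - 3*4)) - 8695) = √((-8 - 15*(-8 - 3 - 12)) - 8695) = √((-8 - 15*(-23)) - 8695) = √((-8 - 1*(-345)) - 8695) = √((-8 + 345) - 8695) = √(337 - 8695) = √(-8358) = I*√8358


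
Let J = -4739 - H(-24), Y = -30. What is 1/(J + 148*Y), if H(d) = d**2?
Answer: -1/9755 ≈ -0.00010251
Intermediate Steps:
J = -5315 (J = -4739 - 1*(-24)**2 = -4739 - 1*576 = -4739 - 576 = -5315)
1/(J + 148*Y) = 1/(-5315 + 148*(-30)) = 1/(-5315 - 4440) = 1/(-9755) = -1/9755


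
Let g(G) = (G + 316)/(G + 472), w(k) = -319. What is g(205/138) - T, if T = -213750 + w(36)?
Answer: 13987526342/65341 ≈ 2.1407e+5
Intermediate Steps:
g(G) = (316 + G)/(472 + G)
T = -214069 (T = -213750 - 319 = -214069)
g(205/138) - T = (316 + 205/138)/(472 + 205/138) - 1*(-214069) = (316 + 205*(1/138))/(472 + 205*(1/138)) + 214069 = (316 + 205/138)/(472 + 205/138) + 214069 = (43813/138)/(65341/138) + 214069 = (138/65341)*(43813/138) + 214069 = 43813/65341 + 214069 = 13987526342/65341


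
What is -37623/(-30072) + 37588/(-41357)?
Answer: 141876025/414562568 ≈ 0.34223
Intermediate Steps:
-37623/(-30072) + 37588/(-41357) = -37623*(-1/30072) + 37588*(-1/41357) = 12541/10024 - 37588/41357 = 141876025/414562568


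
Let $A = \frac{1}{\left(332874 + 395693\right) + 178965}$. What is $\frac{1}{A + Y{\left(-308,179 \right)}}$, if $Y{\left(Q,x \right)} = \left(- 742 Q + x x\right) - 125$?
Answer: $\frac{907532}{236368524465} \approx 3.8395 \cdot 10^{-6}$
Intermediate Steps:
$A = \frac{1}{907532}$ ($A = \frac{1}{728567 + 178965} = \frac{1}{907532} \approx 1.1019 \cdot 10^{-6}$)
$Y{\left(Q,x \right)} = -125 + x^{2} - 742 Q$ ($Y{\left(Q,x \right)} = \left(- 742 Q + x^{2}\right) - 125 = \left(x^{2} - 742 Q\right) - 125 = -125 + x^{2} - 742 Q$)
$\frac{1}{A + Y{\left(-308,179 \right)}} = \frac{1}{\frac{1}{907532} - \left(-228411 - 32041\right)} = \frac{1}{\frac{1}{907532} + \left(-125 + 32041 + 228536\right)} = \frac{1}{\frac{1}{907532} + 260452} = \frac{1}{\frac{236368524465}{907532}} = \frac{907532}{236368524465}$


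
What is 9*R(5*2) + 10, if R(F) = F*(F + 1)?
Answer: 1000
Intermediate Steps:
R(F) = F*(1 + F)
9*R(5*2) + 10 = 9*((5*2)*(1 + 5*2)) + 10 = 9*(10*(1 + 10)) + 10 = 9*(10*11) + 10 = 9*110 + 10 = 990 + 10 = 1000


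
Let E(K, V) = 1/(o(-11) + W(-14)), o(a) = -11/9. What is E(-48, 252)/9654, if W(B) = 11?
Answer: 3/283184 ≈ 1.0594e-5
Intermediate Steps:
o(a) = -11/9 (o(a) = -11*⅑ = -11/9)
E(K, V) = 9/88 (E(K, V) = 1/(-11/9 + 11) = 1/(88/9) = 9/88)
E(-48, 252)/9654 = (9/88)/9654 = (9/88)*(1/9654) = 3/283184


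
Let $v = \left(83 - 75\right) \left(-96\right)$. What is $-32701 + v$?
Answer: $-33469$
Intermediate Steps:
$v = -768$ ($v = 8 \left(-96\right) = -768$)
$-32701 + v = -32701 - 768 = -33469$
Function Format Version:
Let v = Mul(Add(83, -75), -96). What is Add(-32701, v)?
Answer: -33469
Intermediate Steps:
v = -768 (v = Mul(8, -96) = -768)
Add(-32701, v) = Add(-32701, -768) = -33469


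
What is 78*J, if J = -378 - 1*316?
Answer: -54132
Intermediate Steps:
J = -694 (J = -378 - 316 = -694)
78*J = 78*(-694) = -54132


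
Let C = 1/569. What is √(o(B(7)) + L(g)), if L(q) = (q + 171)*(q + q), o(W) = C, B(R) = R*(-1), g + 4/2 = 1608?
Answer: √1847938430533/569 ≈ 2389.1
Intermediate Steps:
g = 1606 (g = -2 + 1608 = 1606)
B(R) = -R
C = 1/569 ≈ 0.0017575
o(W) = 1/569
L(q) = 2*q*(171 + q) (L(q) = (171 + q)*(2*q) = 2*q*(171 + q))
√(o(B(7)) + L(g)) = √(1/569 + 2*1606*(171 + 1606)) = √(1/569 + 2*1606*1777) = √(1/569 + 5707724) = √(3247694957/569) = √1847938430533/569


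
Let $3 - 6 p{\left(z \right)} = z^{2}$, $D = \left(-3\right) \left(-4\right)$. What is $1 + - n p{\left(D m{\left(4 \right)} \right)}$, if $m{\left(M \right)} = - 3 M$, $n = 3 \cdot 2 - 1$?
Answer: $\frac{34557}{2} \approx 17279.0$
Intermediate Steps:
$n = 5$ ($n = 6 - 1 = 5$)
$D = 12$
$p{\left(z \right)} = \frac{1}{2} - \frac{z^{2}}{6}$
$1 + - n p{\left(D m{\left(4 \right)} \right)} = 1 + \left(-1\right) 5 \left(\frac{1}{2} - \frac{\left(12 \left(\left(-3\right) 4\right)\right)^{2}}{6}\right) = 1 - 5 \left(\frac{1}{2} - \frac{\left(12 \left(-12\right)\right)^{2}}{6}\right) = 1 - 5 \left(\frac{1}{2} - \frac{\left(-144\right)^{2}}{6}\right) = 1 - 5 \left(\frac{1}{2} - 3456\right) = 1 - - \frac{34555}{2} = 1 + \frac{34555}{2} = \frac{34557}{2}$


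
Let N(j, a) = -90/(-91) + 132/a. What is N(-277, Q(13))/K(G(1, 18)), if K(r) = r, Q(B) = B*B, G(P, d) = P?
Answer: 2094/1183 ≈ 1.7701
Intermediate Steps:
Q(B) = B²
N(j, a) = 90/91 + 132/a (N(j, a) = -90*(-1/91) + 132/a = 90/91 + 132/a)
N(-277, Q(13))/K(G(1, 18)) = (90/91 + 132/(13²))/1 = (90/91 + 132/169)*1 = (2094/1183)*1 = 2094/1183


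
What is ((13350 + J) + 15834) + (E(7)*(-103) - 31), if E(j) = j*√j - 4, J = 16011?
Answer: 45576 - 721*√7 ≈ 43668.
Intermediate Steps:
E(j) = -4 + j^(3/2) (E(j) = j^(3/2) - 4 = -4 + j^(3/2))
((13350 + J) + 15834) + (E(7)*(-103) - 31) = ((13350 + 16011) + 15834) + ((-4 + 7^(3/2))*(-103) - 31) = (29361 + 15834) + ((-4 + 7*√7)*(-103) - 31) = 45195 + ((412 - 721*√7) - 31) = 45195 + (381 - 721*√7) = 45576 - 721*√7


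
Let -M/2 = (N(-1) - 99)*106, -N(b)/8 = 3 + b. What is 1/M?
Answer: 1/24380 ≈ 4.1017e-5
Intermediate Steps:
N(b) = -24 - 8*b (N(b) = -8*(3 + b) = -24 - 8*b)
M = 24380 (M = -2*((-24 - 8*(-1)) - 99)*106 = -2*((-24 + 8) - 99)*106 = -2*(-16 - 99)*106 = -(-230)*106 = -2*(-12190) = 24380)
1/M = 1/24380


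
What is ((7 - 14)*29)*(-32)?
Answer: 6496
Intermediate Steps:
((7 - 14)*29)*(-32) = -7*29*(-32) = -203*(-32) = 6496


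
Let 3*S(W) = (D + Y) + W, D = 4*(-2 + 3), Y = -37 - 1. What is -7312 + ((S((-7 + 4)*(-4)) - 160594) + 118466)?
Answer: -148342/3 ≈ -49447.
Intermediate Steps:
Y = -38
D = 4 (D = 4*1 = 4)
S(W) = -34/3 + W/3 (S(W) = ((4 - 38) + W)/3 = (-34 + W)/3 = -34/3 + W/3)
-7312 + ((S((-7 + 4)*(-4)) - 160594) + 118466) = -7312 + (((-34/3 + ((-7 + 4)*(-4))/3) - 160594) + 118466) = -7312 + (((-34/3 + (-3*(-4))/3) - 160594) + 118466) = -7312 + (((-34/3 + (⅓)*12) - 160594) + 118466) = -7312 + (((-34/3 + 4) - 160594) + 118466) = -7312 + ((-22/3 - 160594) + 118466) = -7312 + (-481804/3 + 118466) = -7312 - 126406/3 = -148342/3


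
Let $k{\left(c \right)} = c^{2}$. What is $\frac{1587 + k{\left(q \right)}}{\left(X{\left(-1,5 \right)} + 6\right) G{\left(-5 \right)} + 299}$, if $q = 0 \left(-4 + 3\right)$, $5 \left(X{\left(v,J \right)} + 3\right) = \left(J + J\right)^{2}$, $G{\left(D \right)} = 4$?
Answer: $\frac{69}{17} \approx 4.0588$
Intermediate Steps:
$X{\left(v,J \right)} = -3 + \frac{4 J^{2}}{5}$ ($X{\left(v,J \right)} = -3 + \frac{\left(J + J\right)^{2}}{5} = -3 + \frac{\left(2 J\right)^{2}}{5} = -3 + \frac{4 J^{2}}{5}$)
$q = 0$ ($q = 0 \left(-1\right) = 0$)
$\frac{1587 + k{\left(q \right)}}{\left(X{\left(-1,5 \right)} + 6\right) G{\left(-5 \right)} + 299} = \frac{1587 + 0^{2}}{\left(\left(-3 + \frac{4 \cdot 5^{2}}{5}\right) + 6\right) 4 + 299} = \frac{1587 + 0}{\left(\left(-3 + \frac{4}{5} \cdot 25\right) + 6\right) 4 + 299} = \frac{1587}{\left(\left(-3 + 20\right) + 6\right) 4 + 299} = \frac{1587}{\left(17 + 6\right) 4 + 299} = \frac{1587}{23 \cdot 4 + 299} = \frac{1587}{92 + 299} = \frac{1587}{391} = 1587 \cdot \frac{1}{391} = \frac{69}{17}$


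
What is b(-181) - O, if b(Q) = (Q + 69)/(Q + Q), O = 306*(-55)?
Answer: 3046286/181 ≈ 16830.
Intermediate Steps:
O = -16830
b(Q) = (69 + Q)/(2*Q) (b(Q) = (69 + Q)/((2*Q)) = (69 + Q)*(1/(2*Q)) = (69 + Q)/(2*Q))
b(-181) - O = (½)*(69 - 181)/(-181) - 1*(-16830) = (½)*(-1/181)*(-112) + 16830 = 56/181 + 16830 = 3046286/181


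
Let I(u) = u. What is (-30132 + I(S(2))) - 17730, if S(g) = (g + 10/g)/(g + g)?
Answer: -191441/4 ≈ -47860.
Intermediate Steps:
S(g) = (g + 10/g)/(2*g) (S(g) = (g + 10/g)/((2*g)) = (g + 10/g)*(1/(2*g)) = (g + 10/g)/(2*g))
(-30132 + I(S(2))) - 17730 = (-30132 + (½ + 5/2²)) - 17730 = (-30132 + (½ + 5*(¼))) - 17730 = (-30132 + (½ + 5/4)) - 17730 = (-30132 + 7/4) - 17730 = -120521/4 - 17730 = -191441/4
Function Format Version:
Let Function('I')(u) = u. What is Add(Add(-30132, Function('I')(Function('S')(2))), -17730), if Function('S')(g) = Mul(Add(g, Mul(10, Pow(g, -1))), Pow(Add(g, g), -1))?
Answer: Rational(-191441, 4) ≈ -47860.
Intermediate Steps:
Function('S')(g) = Mul(Rational(1, 2), Pow(g, -1), Add(g, Mul(10, Pow(g, -1)))) (Function('S')(g) = Mul(Add(g, Mul(10, Pow(g, -1))), Pow(Mul(2, g), -1)) = Mul(Add(g, Mul(10, Pow(g, -1))), Mul(Rational(1, 2), Pow(g, -1))) = Mul(Rational(1, 2), Pow(g, -1), Add(g, Mul(10, Pow(g, -1)))))
Add(Add(-30132, Function('I')(Function('S')(2))), -17730) = Add(Add(-30132, Add(Rational(1, 2), Mul(5, Pow(2, -2)))), -17730) = Add(Add(-30132, Add(Rational(1, 2), Mul(5, Rational(1, 4)))), -17730) = Add(Add(-30132, Add(Rational(1, 2), Rational(5, 4))), -17730) = Add(Add(-30132, Rational(7, 4)), -17730) = Add(Rational(-120521, 4), -17730) = Rational(-191441, 4)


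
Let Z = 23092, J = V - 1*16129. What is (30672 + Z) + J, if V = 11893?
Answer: 49528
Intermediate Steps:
J = -4236 (J = 11893 - 1*16129 = 11893 - 16129 = -4236)
(30672 + Z) + J = (30672 + 23092) - 4236 = 53764 - 4236 = 49528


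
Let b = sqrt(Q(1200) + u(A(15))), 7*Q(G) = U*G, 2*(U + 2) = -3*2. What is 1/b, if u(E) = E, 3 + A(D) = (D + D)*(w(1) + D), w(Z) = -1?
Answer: -I*sqrt(21567)/3081 ≈ -0.047665*I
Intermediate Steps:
U = -5 (U = -2 + (-3*2)/2 = -2 + (1/2)*(-6) = -2 - 3 = -5)
A(D) = -3 + 2*D*(-1 + D) (A(D) = -3 + (D + D)*(-1 + D) = -3 + (2*D)*(-1 + D) = -3 + 2*D*(-1 + D))
Q(G) = -5*G/7 (Q(G) = (-5*G)/7 = -5*G/7)
b = I*sqrt(21567)/7 (b = sqrt(-5/7*1200 + (-3 - 2*15 + 2*15**2)) = sqrt(-6000/7 + (-3 - 30 + 2*225)) = sqrt(-6000/7 + (-3 - 30 + 450)) = sqrt(-6000/7 + 417) = sqrt(-3081/7) = I*sqrt(21567)/7 ≈ 20.98*I)
1/b = 1/(I*sqrt(21567)/7) = -I*sqrt(21567)/3081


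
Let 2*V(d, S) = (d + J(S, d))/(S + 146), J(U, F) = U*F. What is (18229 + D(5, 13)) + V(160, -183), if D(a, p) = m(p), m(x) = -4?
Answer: 688885/37 ≈ 18619.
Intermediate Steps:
J(U, F) = F*U
D(a, p) = -4
V(d, S) = (d + S*d)/(2*(146 + S)) (V(d, S) = ((d + d*S)/(S + 146))/2 = ((d + S*d)/(146 + S))/2 = (d + S*d)/(2*(146 + S)))
(18229 + D(5, 13)) + V(160, -183) = (18229 - 4) + (½)*160*(1 - 183)/(146 - 183) = 18225 + (½)*160*(-182)/(-37) = 18225 + (½)*160*(-1/37)*(-182) = 18225 + 14560/37 = 688885/37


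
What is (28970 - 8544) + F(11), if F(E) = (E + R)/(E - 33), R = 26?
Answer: 449335/22 ≈ 20424.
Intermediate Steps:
F(E) = (26 + E)/(-33 + E) (F(E) = (E + 26)/(E - 33) = (26 + E)/(-33 + E))
(28970 - 8544) + F(11) = (28970 - 8544) + (26 + 11)/(-33 + 11) = 20426 + 37/(-22) = 20426 - 1/22*37 = 20426 - 37/22 = 449335/22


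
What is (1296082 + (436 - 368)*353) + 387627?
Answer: 1707713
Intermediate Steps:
(1296082 + (436 - 368)*353) + 387627 = (1296082 + 68*353) + 387627 = (1296082 + 24004) + 387627 = 1320086 + 387627 = 1707713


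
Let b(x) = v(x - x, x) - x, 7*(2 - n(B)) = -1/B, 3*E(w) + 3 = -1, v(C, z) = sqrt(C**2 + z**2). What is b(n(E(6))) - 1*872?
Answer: -872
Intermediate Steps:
E(w) = -4/3 (E(w) = -1 + (1/3)*(-1) = -1 - 1/3 = -4/3)
n(B) = 2 + 1/(7*B) (n(B) = 2 - (-1)/(7*B) = 2 + 1/(7*B))
b(x) = sqrt(x**2) - x (b(x) = sqrt((x - x)**2 + x**2) - x = sqrt(0**2 + x**2) - x = sqrt(0 + x**2) - x = sqrt(x**2) - x)
b(n(E(6))) - 1*872 = (sqrt((2 + 1/(7*(-4/3)))**2) - (2 + 1/(7*(-4/3)))) - 1*872 = (sqrt((2 + (1/7)*(-3/4))**2) - (2 + (1/7)*(-3/4))) - 872 = (sqrt((2 - 3/28)**2) - (2 - 3/28)) - 872 = (sqrt((53/28)**2) - 1*53/28) - 872 = (sqrt(2809/784) - 53/28) - 872 = (53/28 - 53/28) - 872 = 0 - 872 = -872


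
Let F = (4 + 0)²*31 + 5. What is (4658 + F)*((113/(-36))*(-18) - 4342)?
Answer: -44217789/2 ≈ -2.2109e+7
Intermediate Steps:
F = 501 (F = 4²*31 + 5 = 16*31 + 5 = 496 + 5 = 501)
(4658 + F)*((113/(-36))*(-18) - 4342) = (4658 + 501)*((113/(-36))*(-18) - 4342) = 5159*((113*(-1/36))*(-18) - 4342) = 5159*(-113/36*(-18) - 4342) = 5159*(113/2 - 4342) = 5159*(-8571/2) = -44217789/2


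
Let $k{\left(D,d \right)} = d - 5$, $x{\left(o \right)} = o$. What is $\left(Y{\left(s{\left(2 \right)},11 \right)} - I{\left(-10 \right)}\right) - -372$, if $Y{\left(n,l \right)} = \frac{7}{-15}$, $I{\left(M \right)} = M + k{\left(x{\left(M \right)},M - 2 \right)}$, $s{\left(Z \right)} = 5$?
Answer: $\frac{5978}{15} \approx 398.53$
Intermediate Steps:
$k{\left(D,d \right)} = -5 + d$
$I{\left(M \right)} = -7 + 2 M$ ($I{\left(M \right)} = M + \left(-5 + \left(M - 2\right)\right) = M + \left(-5 + \left(-2 + M\right)\right) = M + \left(-7 + M\right) = -7 + 2 M$)
$Y{\left(n,l \right)} = - \frac{7}{15}$ ($Y{\left(n,l \right)} = 7 \left(- \frac{1}{15}\right) = - \frac{7}{15}$)
$\left(Y{\left(s{\left(2 \right)},11 \right)} - I{\left(-10 \right)}\right) - -372 = \left(- \frac{7}{15} - \left(-7 + 2 \left(-10\right)\right)\right) - -372 = \left(- \frac{7}{15} - \left(-7 - 20\right)\right) + 372 = \left(- \frac{7}{15} - -27\right) + 372 = \left(- \frac{7}{15} + 27\right) + 372 = \frac{398}{15} + 372 = \frac{5978}{15}$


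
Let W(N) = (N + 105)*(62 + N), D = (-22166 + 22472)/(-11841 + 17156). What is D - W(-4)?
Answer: -31134964/5315 ≈ -5857.9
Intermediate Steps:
D = 306/5315 ≈ 0.057573
W(N) = (62 + N)*(105 + N) (W(N) = (105 + N)*(62 + N) = (62 + N)*(105 + N))
D - W(-4) = 306/5315 - (6510 + (-4)² + 167*(-4)) = 306/5315 - (6510 + 16 - 668) = 306/5315 - 1*5858 = 306/5315 - 5858 = -31134964/5315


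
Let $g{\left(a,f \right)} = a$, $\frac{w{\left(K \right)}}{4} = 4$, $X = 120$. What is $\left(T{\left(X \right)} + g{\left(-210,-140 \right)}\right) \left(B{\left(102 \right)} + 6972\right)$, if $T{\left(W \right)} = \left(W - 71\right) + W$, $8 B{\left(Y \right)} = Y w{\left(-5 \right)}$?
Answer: $-294216$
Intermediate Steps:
$w{\left(K \right)} = 16$ ($w{\left(K \right)} = 4 \cdot 4 = 16$)
$B{\left(Y \right)} = 2 Y$ ($B{\left(Y \right)} = \frac{Y 16}{8} = \frac{16 Y}{8} = 2 Y$)
$T{\left(W \right)} = -71 + 2 W$ ($T{\left(W \right)} = \left(-71 + W\right) + W = -71 + 2 W$)
$\left(T{\left(X \right)} + g{\left(-210,-140 \right)}\right) \left(B{\left(102 \right)} + 6972\right) = \left(\left(-71 + 2 \cdot 120\right) - 210\right) \left(2 \cdot 102 + 6972\right) = \left(\left(-71 + 240\right) - 210\right) \left(204 + 6972\right) = \left(169 - 210\right) 7176 = \left(-41\right) 7176 = -294216$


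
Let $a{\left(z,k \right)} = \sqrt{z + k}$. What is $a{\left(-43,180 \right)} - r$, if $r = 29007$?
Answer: $-29007 + \sqrt{137} \approx -28995.0$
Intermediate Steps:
$a{\left(z,k \right)} = \sqrt{k + z}$
$a{\left(-43,180 \right)} - r = \sqrt{180 - 43} - 29007 = \sqrt{137} - 29007 = -29007 + \sqrt{137}$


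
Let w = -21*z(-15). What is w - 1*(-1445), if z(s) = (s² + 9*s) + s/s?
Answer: -466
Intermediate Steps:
z(s) = 1 + s² + 9*s (z(s) = (s² + 9*s) + 1 = 1 + s² + 9*s)
w = -1911 (w = -21*(1 + (-15)² + 9*(-15)) = -21*(1 + 225 - 135) = -21*91 = -1911)
w - 1*(-1445) = -1911 - 1*(-1445) = -1911 + 1445 = -466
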